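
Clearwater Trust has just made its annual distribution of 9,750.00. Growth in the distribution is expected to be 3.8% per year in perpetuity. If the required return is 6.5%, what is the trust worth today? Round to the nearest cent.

D₁ = D₀ × (1 + g) = 9,750.00 × 1.038 = 10,120.5000
Growing perpetuity: P = D₁ / (r − g) = 10,120.5000 / (0.065 − 0.038) = 374,833.33

374833.33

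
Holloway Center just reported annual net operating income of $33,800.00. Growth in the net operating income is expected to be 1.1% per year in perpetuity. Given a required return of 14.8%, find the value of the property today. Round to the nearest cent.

$249429.20

D₁ = D₀ × (1 + g) = $33,800.00 × 1.011 = $34,171.8000
Growing perpetuity: P = D₁ / (r − g) = $34,171.8000 / (0.148 − 0.011) = $249,429.20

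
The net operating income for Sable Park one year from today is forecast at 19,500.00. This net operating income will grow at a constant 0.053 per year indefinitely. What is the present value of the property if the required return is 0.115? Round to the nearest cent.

Growing perpetuity: P = D₁ / (r − g) = 19,500.0000 / (0.115 − 0.053) = 314,516.13

314516.13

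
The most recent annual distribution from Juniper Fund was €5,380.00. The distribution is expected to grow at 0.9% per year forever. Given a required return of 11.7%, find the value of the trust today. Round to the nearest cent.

€50263.15

D₁ = D₀ × (1 + g) = €5,380.00 × 1.009 = €5,428.4200
Growing perpetuity: P = D₁ / (r − g) = €5,428.4200 / (0.117 − 0.009) = €50,263.15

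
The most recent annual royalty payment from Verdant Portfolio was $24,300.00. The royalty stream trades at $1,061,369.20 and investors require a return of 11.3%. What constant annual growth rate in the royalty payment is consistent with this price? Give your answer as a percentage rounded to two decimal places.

8.81%

P = D₀(1+g)/(r−g) ⇒ P(r−g) = D₀(1+g) ⇒ g(P+D₀) = P·r − D₀
g = (P·r − D₀)/(P + D₀) = ($1,061,369.20×0.113 − $24,300.00) / ($1,061,369.20 + $24,300.00) = 0.088088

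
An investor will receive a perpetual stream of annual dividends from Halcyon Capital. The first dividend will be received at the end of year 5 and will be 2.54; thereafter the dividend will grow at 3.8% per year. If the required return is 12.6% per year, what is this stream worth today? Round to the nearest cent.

17.96

Value at end of year 4: C₁ / (r − g) = 2.54 / (0.126 − 0.038) = 28.8636
Discount to today: PV = 28.8636 / (1 + 0.126)^4 = 28.8636 / 1.607510 = 17.96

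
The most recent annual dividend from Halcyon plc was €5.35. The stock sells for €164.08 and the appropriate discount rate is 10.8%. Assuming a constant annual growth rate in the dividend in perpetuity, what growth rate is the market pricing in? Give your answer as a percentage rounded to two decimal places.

P = D₀(1+g)/(r−g) ⇒ P(r−g) = D₀(1+g) ⇒ g(P+D₀) = P·r − D₀
g = (P·r − D₀)/(P + D₀) = (€164.08×0.108 − €5.35) / (€164.08 + €5.35) = 0.073013

7.30%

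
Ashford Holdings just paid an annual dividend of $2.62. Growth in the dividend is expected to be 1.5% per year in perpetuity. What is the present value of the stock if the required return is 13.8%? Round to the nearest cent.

$21.62

D₁ = D₀ × (1 + g) = $2.62 × 1.015 = $2.6593
Growing perpetuity: P = D₁ / (r − g) = $2.6593 / (0.138 − 0.015) = $21.62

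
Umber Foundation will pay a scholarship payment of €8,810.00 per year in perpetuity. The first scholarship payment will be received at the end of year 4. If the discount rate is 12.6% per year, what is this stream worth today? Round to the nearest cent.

Value at end of year 3: C / r = €8,810.00 / 0.126 = €69,920.6349
Discount to today: PV = €69,920.6349 / (1 + 0.126)^3 = €69,920.6349 / 1.427628 = €48,976.78

€48976.78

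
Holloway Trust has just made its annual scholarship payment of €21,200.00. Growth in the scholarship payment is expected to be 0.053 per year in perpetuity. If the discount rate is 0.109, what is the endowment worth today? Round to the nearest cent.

€398635.71

D₁ = D₀ × (1 + g) = €21,200.00 × 1.053 = €22,323.6000
Growing perpetuity: P = D₁ / (r − g) = €22,323.6000 / (0.109 − 0.053) = €398,635.71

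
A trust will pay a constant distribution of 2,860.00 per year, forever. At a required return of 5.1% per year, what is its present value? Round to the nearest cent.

Level perpetuity: PV = C / r = 2,860.00 / 0.051 = 56,078.43

56078.43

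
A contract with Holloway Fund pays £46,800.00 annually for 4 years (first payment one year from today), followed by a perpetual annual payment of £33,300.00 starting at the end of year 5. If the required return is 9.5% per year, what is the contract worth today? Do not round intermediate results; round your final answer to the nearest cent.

£393786.81

PV of 4-year annuity: £46,800.00 × [1 − (1+0.095)^−4] / 0.095 = 149969.71647
Perpetuity value at year 4: £33,300.00 / 0.095 = 350526.31579
PV of perpetuity: 350526.31579 / (1+0.095)^4 = 243817.09445
Total PV = 149969.71647 + 243817.09445 = 393786.81093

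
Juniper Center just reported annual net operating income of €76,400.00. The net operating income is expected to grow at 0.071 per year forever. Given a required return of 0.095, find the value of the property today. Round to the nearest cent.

D₁ = D₀ × (1 + g) = €76,400.00 × 1.071 = €81,824.4000
Growing perpetuity: P = D₁ / (r − g) = €81,824.4000 / (0.095 − 0.071) = €3,409,350.00

€3409350.00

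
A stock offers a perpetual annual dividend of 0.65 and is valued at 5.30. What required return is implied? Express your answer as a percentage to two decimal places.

12.26%

P = C/r ⇒ r = C/P = 0.65/5.30 = 0.122642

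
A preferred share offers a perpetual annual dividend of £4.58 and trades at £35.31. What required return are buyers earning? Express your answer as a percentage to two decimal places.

P = C/r ⇒ r = C/P = £4.58/£35.31 = 0.129708

12.97%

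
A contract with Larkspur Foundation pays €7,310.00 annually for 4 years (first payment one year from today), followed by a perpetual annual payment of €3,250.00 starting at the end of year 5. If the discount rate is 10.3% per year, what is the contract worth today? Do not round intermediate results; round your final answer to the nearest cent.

PV of 4-year annuity: €7,310.00 × [1 − (1+0.103)^−4] / 0.103 = 23022.03406
Perpetuity value at year 4: €3,250.00 / 0.103 = 31553.39806
PV of perpetuity: 31553.39806 / (1+0.103)^4 = 21317.88360
Total PV = 23022.03406 + 21317.88360 = 44339.91766

€44339.92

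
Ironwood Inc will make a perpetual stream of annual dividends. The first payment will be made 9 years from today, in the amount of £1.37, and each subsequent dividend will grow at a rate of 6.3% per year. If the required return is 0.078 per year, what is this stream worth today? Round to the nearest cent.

Value at end of year 8: C₁ / (r − g) = £1.37 / (0.078 − 0.063) = £91.3333
Discount to today: PV = £91.3333 / (1 + 0.078)^8 = £91.3333 / 1.823686 = £50.08

£50.08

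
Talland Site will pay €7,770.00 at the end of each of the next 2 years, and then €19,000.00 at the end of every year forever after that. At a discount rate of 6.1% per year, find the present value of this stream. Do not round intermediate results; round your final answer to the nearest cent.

PV of 2-year annuity: €7,770.00 × [1 − (1+0.061)^−2] / 0.061 = 14225.52302
Perpetuity value at year 2: €19,000.00 / 0.061 = 311475.40984
PV of perpetuity: 311475.40984 / (1+0.061)^2 = 276689.70361
Total PV = 14225.52302 + 276689.70361 = 290915.22663

€290915.23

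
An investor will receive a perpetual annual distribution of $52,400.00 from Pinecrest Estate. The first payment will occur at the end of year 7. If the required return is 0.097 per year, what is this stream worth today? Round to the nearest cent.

Value at end of year 6: C / r = $52,400.00 / 0.097 = $540,206.1856
Discount to today: PV = $540,206.1856 / (1 + 0.097)^6 = $540,206.1856 / 1.742769 = $309,970.09

$309970.09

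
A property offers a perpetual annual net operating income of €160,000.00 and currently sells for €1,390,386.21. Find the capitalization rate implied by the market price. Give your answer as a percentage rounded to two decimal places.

11.51%

P = C/r ⇒ r = C/P = €160,000.00/€1,390,386.21 = 0.115076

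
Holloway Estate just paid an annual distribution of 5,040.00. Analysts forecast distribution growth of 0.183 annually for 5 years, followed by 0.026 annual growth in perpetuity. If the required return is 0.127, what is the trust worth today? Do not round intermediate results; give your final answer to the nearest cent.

94461.88

D_1 = 5962.32000
D_2 = 7053.42456
D_3 = 8344.20125
D_4 = 9871.19008
D_5 = 11677.61787
Terminal value at year 5: TV = D_5×(1+g_2)/(r−g_2) = 11981.23593/0.101 = 118626.09836
P_0 = D_1/(1+r)^1 + D_2/(1+r)^2 + D_3/(1+r)^3 + D_4/(1+r)^4 + D_5/(1+r)^5 + TV/(1+r)^5
    = 5290.43478 + 5553.31353 + 5829.25457 + 6118.90698 + 6422.95204 + 65247.01778 = 94461.87969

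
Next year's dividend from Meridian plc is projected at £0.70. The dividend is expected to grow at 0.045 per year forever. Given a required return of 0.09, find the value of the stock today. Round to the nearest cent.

Growing perpetuity: P = D₁ / (r − g) = £0.7000 / (0.09 − 0.045) = £15.56

£15.56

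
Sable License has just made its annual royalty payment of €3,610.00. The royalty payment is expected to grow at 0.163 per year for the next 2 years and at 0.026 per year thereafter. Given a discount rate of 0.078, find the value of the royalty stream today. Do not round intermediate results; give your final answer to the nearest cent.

€90999.94

D_1 = 4198.43000
D_2 = 4882.77409
Terminal value at year 2: TV = D_2×(1+g_2)/(r−g_2) = 5009.72622/0.052 = 96340.88878
P_0 = D_1/(1+r)^1 + D_2/(1+r)^2 + TV/(1+r)^2
    = 3894.64750 + 4201.73937 + 82903.54981 = 90999.93667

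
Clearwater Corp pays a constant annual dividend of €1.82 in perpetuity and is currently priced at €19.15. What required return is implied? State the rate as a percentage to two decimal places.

P = C/r ⇒ r = C/P = €1.82/€19.15 = 0.095039

9.50%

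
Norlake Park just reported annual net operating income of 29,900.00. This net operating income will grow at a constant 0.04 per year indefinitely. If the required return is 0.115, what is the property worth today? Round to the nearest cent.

414613.33

D₁ = D₀ × (1 + g) = 29,900.00 × 1.04 = 31,096.0000
Growing perpetuity: P = D₁ / (r − g) = 31,096.0000 / (0.115 − 0.04) = 414,613.33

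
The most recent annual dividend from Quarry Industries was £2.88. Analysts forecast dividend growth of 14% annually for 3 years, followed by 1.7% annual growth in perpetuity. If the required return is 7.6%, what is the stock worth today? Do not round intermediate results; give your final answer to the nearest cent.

£68.75

D_1 = 3.28320
D_2 = 3.74285
D_3 = 4.26685
Terminal value at year 3: TV = D_3×(1+g_2)/(r−g_2) = 4.33938/0.059 = 73.54887
P_0 = D_1/(1+r)^1 + D_2/(1+r)^2 + D_3/(1+r)^3 + TV/(1+r)^3
    = 3.05130 + 3.23279 + 3.42508 + 59.03902 = 68.74819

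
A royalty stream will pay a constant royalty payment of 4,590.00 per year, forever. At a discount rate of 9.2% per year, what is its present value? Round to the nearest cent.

49891.30

Level perpetuity: PV = C / r = 4,590.00 / 0.092 = 49,891.30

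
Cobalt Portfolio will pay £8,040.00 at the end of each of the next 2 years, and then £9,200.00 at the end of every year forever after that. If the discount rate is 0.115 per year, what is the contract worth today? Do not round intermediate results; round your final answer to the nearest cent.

£78026.58

PV of 2-year annuity: £8,040.00 × [1 − (1+0.115)^−2] / 0.115 = 13677.81375
Perpetuity value at year 2: £9,200.00 / 0.115 = 80000.00000
PV of perpetuity: 80000.00000 / (1+0.115)^2 = 64348.77034
Total PV = 13677.81375 + 64348.77034 = 78026.58409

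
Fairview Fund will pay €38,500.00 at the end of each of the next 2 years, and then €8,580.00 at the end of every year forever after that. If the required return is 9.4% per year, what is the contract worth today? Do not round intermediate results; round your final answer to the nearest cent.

PV of 2-year annuity: €38,500.00 × [1 − (1+0.094)^−2] / 0.094 = 67360.10615
Perpetuity value at year 2: €8,580.00 / 0.094 = 91276.59574
PV of perpetuity: 91276.59574 / (1+0.094)^2 = 76264.91495
Total PV = 67360.10615 + 76264.91495 = 143625.02109

€143625.02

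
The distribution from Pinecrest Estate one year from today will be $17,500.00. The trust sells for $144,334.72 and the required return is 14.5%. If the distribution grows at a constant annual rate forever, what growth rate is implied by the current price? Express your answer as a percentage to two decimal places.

2.38%

P = D₁/(r−g) ⇒ g = r − D₁/P = 0.145 − $17,500.00/$144,334.72 = 0.023754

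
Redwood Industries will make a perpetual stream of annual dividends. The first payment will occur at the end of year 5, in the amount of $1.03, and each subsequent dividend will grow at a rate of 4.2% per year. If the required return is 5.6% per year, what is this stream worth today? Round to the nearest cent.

$59.16

Value at end of year 4: C₁ / (r − g) = $1.03 / (0.056 − 0.042) = $73.5714
Discount to today: PV = $73.5714 / (1 + 0.056)^4 = $73.5714 / 1.243528 = $59.16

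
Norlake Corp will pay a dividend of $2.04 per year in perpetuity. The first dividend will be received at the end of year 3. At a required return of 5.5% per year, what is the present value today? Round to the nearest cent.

Value at end of year 2: C / r = $2.04 / 0.055 = $37.0909
Discount to today: PV = $37.0909 / (1 + 0.055)^2 = $37.0909 / 1.113025 = $33.32

$33.32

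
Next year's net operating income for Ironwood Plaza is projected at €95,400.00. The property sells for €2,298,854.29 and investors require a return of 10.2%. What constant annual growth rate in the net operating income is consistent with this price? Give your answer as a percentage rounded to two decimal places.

6.05%

P = D₁/(r−g) ⇒ g = r − D₁/P = 0.102 − €95,400.00/€2,298,854.29 = 0.060501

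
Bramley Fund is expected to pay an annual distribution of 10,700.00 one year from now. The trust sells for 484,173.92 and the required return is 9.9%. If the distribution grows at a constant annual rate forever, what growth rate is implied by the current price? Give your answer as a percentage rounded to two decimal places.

P = D₁/(r−g) ⇒ g = r − D₁/P = 0.099 − 10,700.00/484,173.92 = 0.076901

7.69%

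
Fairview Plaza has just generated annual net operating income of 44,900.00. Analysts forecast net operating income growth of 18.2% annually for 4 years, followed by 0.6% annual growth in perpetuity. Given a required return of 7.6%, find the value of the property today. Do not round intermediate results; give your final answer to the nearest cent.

1168060.80

D_1 = 53071.80000
D_2 = 62730.86760
D_3 = 74147.88550
D_4 = 87642.80066
Terminal value at year 4: TV = D_4×(1+g_2)/(r−g_2) = 88168.65747/0.07 = 1259552.24955
P_0 = D_1/(1+r)^1 + D_2/(1+r)^2 + D_3/(1+r)^3 + D_4/(1+r)^4 + TV/(1+r)^4
    = 49323.23420 + 54182.21452 + 59519.86763 + 65383.34901 + 939652.13003 = 1168060.79539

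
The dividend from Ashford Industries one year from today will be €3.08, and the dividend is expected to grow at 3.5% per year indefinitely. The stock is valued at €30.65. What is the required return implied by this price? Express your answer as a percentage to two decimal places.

13.55%

P = D₁/(r − g) ⇒ r = D₁/P + g = €3.0800/€30.65 + 0.035 = 0.100489 + 0.035 = 0.135489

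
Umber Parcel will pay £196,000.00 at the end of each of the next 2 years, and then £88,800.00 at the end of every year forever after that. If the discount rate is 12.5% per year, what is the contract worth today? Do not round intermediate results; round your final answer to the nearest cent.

PV of 2-year annuity: £196,000.00 × [1 − (1+0.125)^−2] / 0.125 = 329086.41975
Perpetuity value at year 2: £88,800.00 / 0.125 = 710400.00000
PV of perpetuity: 710400.00000 / (1+0.125)^2 = 561303.70370
Total PV = 329086.41975 + 561303.70370 = 890390.12346

£890390.12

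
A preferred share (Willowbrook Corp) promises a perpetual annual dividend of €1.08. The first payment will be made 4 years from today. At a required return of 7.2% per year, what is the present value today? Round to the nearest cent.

Value at end of year 3: C / r = €1.08 / 0.072 = €15.0000
Discount to today: PV = €15.0000 / (1 + 0.072)^3 = €15.0000 / 1.231925 = €12.18

€12.18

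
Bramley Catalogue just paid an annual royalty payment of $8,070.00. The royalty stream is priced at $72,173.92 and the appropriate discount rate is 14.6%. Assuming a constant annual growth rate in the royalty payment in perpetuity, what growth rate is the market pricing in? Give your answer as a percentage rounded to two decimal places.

P = D₀(1+g)/(r−g) ⇒ P(r−g) = D₀(1+g) ⇒ g(P+D₀) = P·r − D₀
g = (P·r − D₀)/(P + D₀) = ($72,173.92×0.146 − $8,070.00) / ($72,173.92 + $8,070.00) = 0.030749

3.07%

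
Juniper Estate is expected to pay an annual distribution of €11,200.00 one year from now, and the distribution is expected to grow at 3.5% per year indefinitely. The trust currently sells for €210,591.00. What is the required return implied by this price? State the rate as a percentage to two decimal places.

P = D₁/(r − g) ⇒ r = D₁/P + g = €11,200.0000/€210,591.00 + 0.035 = 0.053184 + 0.035 = 0.088184

8.82%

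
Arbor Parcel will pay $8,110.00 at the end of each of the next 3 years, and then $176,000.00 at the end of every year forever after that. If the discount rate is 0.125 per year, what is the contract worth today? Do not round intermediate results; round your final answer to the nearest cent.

PV of 3-year annuity: $8,110.00 × [1 − (1+0.125)^−3] / 0.125 = 19312.70233
Perpetuity value at year 3: $176,000.00 / 0.125 = 1408000.00000
PV of perpetuity: 1408000.00000 / (1+0.125)^3 = 988883.40192
Total PV = 19312.70233 + 988883.40192 = 1008196.10425

$1008196.10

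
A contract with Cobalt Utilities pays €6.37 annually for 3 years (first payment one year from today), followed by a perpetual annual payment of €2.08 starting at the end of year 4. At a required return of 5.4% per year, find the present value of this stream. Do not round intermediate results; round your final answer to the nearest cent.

€50.11

PV of 3-year annuity: €6.37 × [1 − (1+0.054)^−3] / 0.054 = 17.21788
Perpetuity value at year 3: €2.08 / 0.054 = 38.51852
PV of perpetuity: 38.51852 / (1+0.054)^3 = 32.89635
Total PV = 17.21788 + 32.89635 = 50.11424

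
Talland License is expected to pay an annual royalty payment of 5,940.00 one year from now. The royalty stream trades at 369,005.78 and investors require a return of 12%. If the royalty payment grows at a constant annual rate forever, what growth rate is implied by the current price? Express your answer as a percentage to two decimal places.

10.39%

P = D₁/(r−g) ⇒ g = r − D₁/P = 0.12 − 5,940.00/369,005.78 = 0.103903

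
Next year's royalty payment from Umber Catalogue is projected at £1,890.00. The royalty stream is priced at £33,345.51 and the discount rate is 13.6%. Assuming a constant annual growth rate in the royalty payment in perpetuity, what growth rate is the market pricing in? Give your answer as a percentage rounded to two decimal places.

P = D₁/(r−g) ⇒ g = r − D₁/P = 0.136 − £1,890.00/£33,345.51 = 0.079321

7.93%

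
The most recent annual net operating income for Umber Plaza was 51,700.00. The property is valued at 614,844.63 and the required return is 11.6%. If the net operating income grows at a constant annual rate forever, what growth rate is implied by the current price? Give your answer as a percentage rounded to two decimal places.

2.94%

P = D₀(1+g)/(r−g) ⇒ P(r−g) = D₀(1+g) ⇒ g(P+D₀) = P·r − D₀
g = (P·r − D₀)/(P + D₀) = (614,844.63×0.116 − 51,700.00) / (614,844.63 + 51,700.00) = 0.029438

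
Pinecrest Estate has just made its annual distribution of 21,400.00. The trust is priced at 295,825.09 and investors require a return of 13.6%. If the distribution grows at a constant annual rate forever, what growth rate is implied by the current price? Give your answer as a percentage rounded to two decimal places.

P = D₀(1+g)/(r−g) ⇒ P(r−g) = D₀(1+g) ⇒ g(P+D₀) = P·r − D₀
g = (P·r − D₀)/(P + D₀) = (295,825.09×0.136 − 21,400.00) / (295,825.09 + 21,400.00) = 0.059365

5.94%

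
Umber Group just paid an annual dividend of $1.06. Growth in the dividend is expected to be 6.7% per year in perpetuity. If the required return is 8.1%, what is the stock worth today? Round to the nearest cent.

$80.79

D₁ = D₀ × (1 + g) = $1.06 × 1.067 = $1.1310
Growing perpetuity: P = D₁ / (r − g) = $1.1310 / (0.081 − 0.067) = $80.79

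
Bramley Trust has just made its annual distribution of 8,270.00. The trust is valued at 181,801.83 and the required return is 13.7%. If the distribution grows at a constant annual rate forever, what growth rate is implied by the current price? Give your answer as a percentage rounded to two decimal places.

8.75%

P = D₀(1+g)/(r−g) ⇒ P(r−g) = D₀(1+g) ⇒ g(P+D₀) = P·r − D₀
g = (P·r − D₀)/(P + D₀) = (181,801.83×0.137 − 8,270.00) / (181,801.83 + 8,270.00) = 0.087529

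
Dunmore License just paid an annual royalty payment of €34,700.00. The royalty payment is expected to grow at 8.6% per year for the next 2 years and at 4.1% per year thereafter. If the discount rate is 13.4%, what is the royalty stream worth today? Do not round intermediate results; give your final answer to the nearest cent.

€421286.07

D_1 = 37684.20000
D_2 = 40925.04120
Terminal value at year 2: TV = D_2×(1+g_2)/(r−g_2) = 42602.96789/0.093 = 458096.42892
P_0 = D_1/(1+r)^1 + D_2/(1+r)^2 + TV/(1+r)^2
    = 33231.21693 + 31824.60457 + 356230.25120 = 421286.07271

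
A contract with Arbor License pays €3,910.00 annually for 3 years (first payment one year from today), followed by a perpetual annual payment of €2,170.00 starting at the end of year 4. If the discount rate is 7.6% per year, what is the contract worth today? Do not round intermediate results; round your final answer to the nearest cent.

PV of 3-year annuity: €3,910.00 × [1 − (1+0.076)^−3] / 0.076 = 10149.62220
Perpetuity value at year 3: €2,170.00 / 0.076 = 28552.63158
PV of perpetuity: 28552.63158 / (1+0.076)^3 = 22919.72105
Total PV = 10149.62220 + 22919.72105 = 33069.34325

€33069.34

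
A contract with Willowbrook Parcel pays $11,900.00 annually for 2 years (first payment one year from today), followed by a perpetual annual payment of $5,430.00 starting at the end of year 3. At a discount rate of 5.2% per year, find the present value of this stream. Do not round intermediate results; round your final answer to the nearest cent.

$116419.46

PV of 2-year annuity: $11,900.00 × [1 − (1+0.052)^−2] / 0.052 = 22064.43638
Perpetuity value at year 2: $5,430.00 / 0.052 = 104423.07692
PV of perpetuity: 104423.07692 / (1+0.052)^2 = 94355.01898
Total PV = 22064.43638 + 94355.01898 = 116419.45536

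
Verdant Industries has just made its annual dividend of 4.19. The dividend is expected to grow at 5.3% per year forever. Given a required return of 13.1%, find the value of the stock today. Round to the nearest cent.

56.57

D₁ = D₀ × (1 + g) = 4.19 × 1.053 = 4.4121
Growing perpetuity: P = D₁ / (r − g) = 4.4121 / (0.131 − 0.053) = 56.57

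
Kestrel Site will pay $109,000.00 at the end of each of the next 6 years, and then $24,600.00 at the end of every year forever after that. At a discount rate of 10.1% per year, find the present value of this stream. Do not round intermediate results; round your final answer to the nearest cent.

$610073.65

PV of 6-year annuity: $109,000.00 × [1 − (1+0.101)^−6] / 0.101 = 473335.46318
Perpetuity value at year 6: $24,600.00 / 0.101 = 243564.35644
PV of perpetuity: 243564.35644 / (1+0.101)^6 = 136738.18768
Total PV = 473335.46318 + 136738.18768 = 610073.65086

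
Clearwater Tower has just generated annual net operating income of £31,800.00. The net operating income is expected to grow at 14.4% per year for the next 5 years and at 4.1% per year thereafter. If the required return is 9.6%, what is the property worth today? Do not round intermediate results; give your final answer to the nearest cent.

D_1 = 36379.20000
D_2 = 41617.80480
D_3 = 47610.76869
D_4 = 54466.71938
D_5 = 62309.92697
Terminal value at year 5: TV = D_5×(1+g_2)/(r−g_2) = 64864.63398/0.055 = 1179356.98145
P_0 = D_1/(1+r)^1 + D_2/(1+r)^2 + D_3/(1+r)^3 + D_4/(1+r)^4 + D_5/(1+r)^5 + TV/(1+r)^5
    = 33192.70073 + 34646.39565 + 36163.75605 + 37747.57018 + 39400.74844 + 745748.71129 = 926899.88234

£926899.88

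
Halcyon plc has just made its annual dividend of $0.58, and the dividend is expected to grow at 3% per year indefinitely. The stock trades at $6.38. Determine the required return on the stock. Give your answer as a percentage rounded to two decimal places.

D₁ = $0.58 × 1.03 = $0.5974
P = D₁/(r − g) ⇒ r = D₁/P + g = $0.5974/$6.38 + 0.03 = 0.093636 + 0.03 = 0.123636

12.36%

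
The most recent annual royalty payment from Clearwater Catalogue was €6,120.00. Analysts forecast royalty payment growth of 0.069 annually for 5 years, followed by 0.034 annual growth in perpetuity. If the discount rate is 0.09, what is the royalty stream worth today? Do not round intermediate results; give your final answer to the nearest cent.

€131403.56

D_1 = 6542.28000
D_2 = 6993.69732
D_3 = 7476.26244
D_4 = 7992.12454
D_5 = 8543.58114
Terminal value at year 5: TV = D_5×(1+g_2)/(r−g_2) = 8834.06290/0.056 = 157751.12313
P_0 = D_1/(1+r)^1 + D_2/(1+r)^2 + D_3/(1+r)^3 + D_4/(1+r)^4 + D_5/(1+r)^5 + TV/(1+r)^5
    = 6002.09174 + 5886.45511 + 5773.04634 + 5661.82252 + 5552.74153 + 102527.40615 = 131403.56339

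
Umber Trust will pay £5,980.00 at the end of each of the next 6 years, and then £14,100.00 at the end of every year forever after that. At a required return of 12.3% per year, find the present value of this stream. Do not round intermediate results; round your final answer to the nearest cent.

£81531.26

PV of 6-year annuity: £5,980.00 × [1 − (1+0.123)^−6] / 0.123 = 24378.72788
Perpetuity value at year 6: £14,100.00 / 0.123 = 114634.14634
PV of perpetuity: 114634.14634 / (1+0.123)^6 = 57152.53044
Total PV = 24378.72788 + 57152.53044 = 81531.25832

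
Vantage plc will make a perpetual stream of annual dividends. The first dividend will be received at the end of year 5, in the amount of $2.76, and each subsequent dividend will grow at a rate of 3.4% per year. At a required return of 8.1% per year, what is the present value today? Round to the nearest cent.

Value at end of year 4: C₁ / (r − g) = $2.76 / (0.081 − 0.034) = $58.7234
Discount to today: PV = $58.7234 / (1 + 0.081)^4 = $58.7234 / 1.365535 = $43.00

$43.00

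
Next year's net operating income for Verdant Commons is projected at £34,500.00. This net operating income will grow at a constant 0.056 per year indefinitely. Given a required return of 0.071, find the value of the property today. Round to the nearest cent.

£2300000.00

Growing perpetuity: P = D₁ / (r − g) = £34,500.0000 / (0.071 − 0.056) = £2,300,000.00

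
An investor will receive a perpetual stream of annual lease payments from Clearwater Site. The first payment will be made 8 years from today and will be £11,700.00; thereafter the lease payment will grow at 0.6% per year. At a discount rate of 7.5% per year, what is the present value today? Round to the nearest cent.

£102206.27

Value at end of year 7: C₁ / (r − g) = £11,700.00 / (0.075 − 0.006) = £169,565.2174
Discount to today: PV = £169,565.2174 / (1 + 0.075)^7 = £169,565.2174 / 1.659049 = £102,206.27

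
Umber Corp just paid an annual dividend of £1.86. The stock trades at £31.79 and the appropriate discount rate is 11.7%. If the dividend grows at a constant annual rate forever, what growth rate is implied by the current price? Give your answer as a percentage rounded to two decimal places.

P = D₀(1+g)/(r−g) ⇒ P(r−g) = D₀(1+g) ⇒ g(P+D₀) = P·r − D₀
g = (P·r − D₀)/(P + D₀) = (£31.79×0.117 − £1.86) / (£31.79 + £1.86) = 0.055258

5.53%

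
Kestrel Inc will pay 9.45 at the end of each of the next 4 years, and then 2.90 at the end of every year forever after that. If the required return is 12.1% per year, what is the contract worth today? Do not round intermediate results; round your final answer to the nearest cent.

PV of 4-year annuity: 9.45 × [1 − (1+0.121)^−4] / 0.121 = 28.64260
Perpetuity value at year 4: 2.90 / 0.121 = 23.96694
PV of perpetuity: 23.96694 / (1+0.121)^4 = 15.17715
Total PV = 28.64260 + 15.17715 = 43.81975

43.82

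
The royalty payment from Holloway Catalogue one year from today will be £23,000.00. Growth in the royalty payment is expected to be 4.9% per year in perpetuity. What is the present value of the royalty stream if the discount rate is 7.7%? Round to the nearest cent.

Growing perpetuity: P = D₁ / (r − g) = £23,000.0000 / (0.077 − 0.049) = £821,428.57

£821428.57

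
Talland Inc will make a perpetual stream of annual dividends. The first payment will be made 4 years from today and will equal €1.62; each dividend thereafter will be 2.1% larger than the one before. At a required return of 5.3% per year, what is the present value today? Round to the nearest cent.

€43.36

Value at end of year 3: C₁ / (r − g) = €1.62 / (0.053 − 0.021) = €50.6250
Discount to today: PV = €50.6250 / (1 + 0.053)^3 = €50.6250 / 1.167576 = €43.36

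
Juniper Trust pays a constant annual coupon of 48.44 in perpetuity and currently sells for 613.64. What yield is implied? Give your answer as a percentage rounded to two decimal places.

P = C/r ⇒ r = C/P = 48.44/613.64 = 0.078939

7.89%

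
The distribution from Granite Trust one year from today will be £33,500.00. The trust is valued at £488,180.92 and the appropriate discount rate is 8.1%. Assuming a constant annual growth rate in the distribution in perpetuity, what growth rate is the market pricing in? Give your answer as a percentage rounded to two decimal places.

P = D₁/(r−g) ⇒ g = r − D₁/P = 0.081 − £33,500.00/£488,180.92 = 0.012378

1.24%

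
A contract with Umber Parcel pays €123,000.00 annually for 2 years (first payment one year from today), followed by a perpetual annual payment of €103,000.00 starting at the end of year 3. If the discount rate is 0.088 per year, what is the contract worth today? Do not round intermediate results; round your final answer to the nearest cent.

€1205732.44

PV of 2-year annuity: €123,000.00 × [1 − (1+0.088)^−2] / 0.088 = 216959.07223
Perpetuity value at year 2: €103,000.00 / 0.088 = 1170454.54545
PV of perpetuity: 1170454.54545 / (1+0.088)^2 = 988773.37115
Total PV = 216959.07223 + 988773.37115 = 1205732.44338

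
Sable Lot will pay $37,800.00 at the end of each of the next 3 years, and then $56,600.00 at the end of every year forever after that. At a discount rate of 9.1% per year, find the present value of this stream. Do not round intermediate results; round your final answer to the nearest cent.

$574474.37

PV of 3-year annuity: $37,800.00 × [1 − (1+0.091)^−3] / 0.091 = 95512.66696
Perpetuity value at year 3: $56,600.00 / 0.091 = 621978.02198
PV of perpetuity: 621978.02198 / (1+0.091)^3 = 478961.70055
Total PV = 95512.66696 + 478961.70055 = 574474.36751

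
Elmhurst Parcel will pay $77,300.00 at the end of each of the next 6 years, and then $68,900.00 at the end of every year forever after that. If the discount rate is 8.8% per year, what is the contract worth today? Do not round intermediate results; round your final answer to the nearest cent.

PV of 6-year annuity: $77,300.00 × [1 − (1+0.088)^−6] / 0.088 = 348838.99929
Perpetuity value at year 6: $68,900.00 / 0.088 = 782954.54545
PV of perpetuity: 782954.54545 / (1+0.088)^6 = 472023.01827
Total PV = 348838.99929 + 472023.01827 = 820862.01756

$820862.02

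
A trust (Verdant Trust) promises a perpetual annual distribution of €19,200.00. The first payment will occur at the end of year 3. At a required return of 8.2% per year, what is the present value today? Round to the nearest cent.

Value at end of year 2: C / r = €19,200.00 / 0.082 = €234,146.3415
Discount to today: PV = €234,146.3415 / (1 + 0.082)^2 = €234,146.3415 / 1.170724 = €200,001.32

€200001.32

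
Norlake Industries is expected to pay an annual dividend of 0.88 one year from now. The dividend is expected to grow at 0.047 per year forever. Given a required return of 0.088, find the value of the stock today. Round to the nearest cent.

Growing perpetuity: P = D₁ / (r − g) = 0.8800 / (0.088 − 0.047) = 21.46

21.46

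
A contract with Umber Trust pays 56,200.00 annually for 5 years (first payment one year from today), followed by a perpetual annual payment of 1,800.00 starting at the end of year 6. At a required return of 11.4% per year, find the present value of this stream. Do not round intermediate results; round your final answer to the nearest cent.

PV of 5-year annuity: 56,200.00 × [1 − (1+0.114)^−5] / 0.114 = 205636.22184
Perpetuity value at year 5: 1,800.00 / 0.114 = 15789.47368
PV of perpetuity: 15789.47368 / (1+0.114)^5 = 9203.26017
Total PV = 205636.22184 + 9203.26017 = 214839.48201

214839.48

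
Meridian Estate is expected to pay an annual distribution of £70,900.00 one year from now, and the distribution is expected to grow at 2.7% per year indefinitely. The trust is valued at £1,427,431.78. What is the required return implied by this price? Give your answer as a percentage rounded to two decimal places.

7.67%

P = D₁/(r − g) ⇒ r = D₁/P + g = £70,900.0000/£1,427,431.78 + 0.027 = 0.049670 + 0.027 = 0.076670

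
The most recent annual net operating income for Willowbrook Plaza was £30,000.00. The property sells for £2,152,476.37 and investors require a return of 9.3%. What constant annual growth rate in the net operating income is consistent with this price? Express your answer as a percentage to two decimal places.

7.80%

P = D₀(1+g)/(r−g) ⇒ P(r−g) = D₀(1+g) ⇒ g(P+D₀) = P·r − D₀
g = (P·r − D₀)/(P + D₀) = (£2,152,476.37×0.093 − £30,000.00) / (£2,152,476.37 + £30,000.00) = 0.077976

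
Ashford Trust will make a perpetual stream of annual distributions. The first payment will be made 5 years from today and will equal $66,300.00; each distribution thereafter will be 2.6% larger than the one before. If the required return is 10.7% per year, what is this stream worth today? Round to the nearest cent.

$545052.11

Value at end of year 4: C₁ / (r − g) = $66,300.00 / (0.107 − 0.026) = $818,518.5185
Discount to today: PV = $818,518.5185 / (1 + 0.107)^4 = $818,518.5185 / 1.501725 = $545,052.11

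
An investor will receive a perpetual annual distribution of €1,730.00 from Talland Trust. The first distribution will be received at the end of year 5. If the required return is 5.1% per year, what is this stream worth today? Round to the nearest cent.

€27801.30

Value at end of year 4: C / r = €1,730.00 / 0.051 = €33,921.5686
Discount to today: PV = €33,921.5686 / (1 + 0.051)^4 = €33,921.5686 / 1.220143 = €27,801.30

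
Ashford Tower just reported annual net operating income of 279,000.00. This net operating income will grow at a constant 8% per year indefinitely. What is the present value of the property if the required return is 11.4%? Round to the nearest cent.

D₁ = D₀ × (1 + g) = 279,000.00 × 1.08 = 301,320.0000
Growing perpetuity: P = D₁ / (r − g) = 301,320.0000 / (0.114 − 0.08) = 8,862,352.94

8862352.94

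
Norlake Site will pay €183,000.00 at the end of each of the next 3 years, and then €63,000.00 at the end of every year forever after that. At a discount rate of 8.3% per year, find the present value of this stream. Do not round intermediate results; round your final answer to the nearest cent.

PV of 3-year annuity: €183,000.00 × [1 − (1+0.083)^−3] / 0.083 = 469067.46440
Perpetuity value at year 3: €63,000.00 / 0.083 = 759036.14458
PV of perpetuity: 759036.14458 / (1+0.083)^3 = 597553.90274
Total PV = 469067.46440 + 597553.90274 = 1066621.36714

€1066621.37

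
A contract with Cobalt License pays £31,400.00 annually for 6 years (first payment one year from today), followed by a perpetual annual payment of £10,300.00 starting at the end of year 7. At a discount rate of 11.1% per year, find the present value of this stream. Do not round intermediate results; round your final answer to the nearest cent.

PV of 6-year annuity: £31,400.00 × [1 − (1+0.111)^−6] / 0.111 = 132457.08780
Perpetuity value at year 6: £10,300.00 / 0.111 = 92792.79279
PV of perpetuity: 92792.79279 / (1+0.111)^6 = 49343.49329
Total PV = 132457.08780 + 49343.49329 = 181800.58109

£181800.58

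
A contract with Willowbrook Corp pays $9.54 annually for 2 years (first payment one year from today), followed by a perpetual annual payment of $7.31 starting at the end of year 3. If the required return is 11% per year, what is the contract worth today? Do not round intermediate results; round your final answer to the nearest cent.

$70.27

PV of 2-year annuity: $9.54 × [1 − (1+0.11)^−2] / 0.11 = 16.33747
Perpetuity value at year 2: $7.31 / 0.11 = 66.45455
PV of perpetuity: 66.45455 / (1+0.11)^2 = 53.93600
Total PV = 16.33747 + 53.93600 = 70.27347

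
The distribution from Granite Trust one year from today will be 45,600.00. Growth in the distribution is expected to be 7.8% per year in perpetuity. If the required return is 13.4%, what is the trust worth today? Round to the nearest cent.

Growing perpetuity: P = D₁ / (r − g) = 45,600.0000 / (0.134 − 0.078) = 814,285.71

814285.71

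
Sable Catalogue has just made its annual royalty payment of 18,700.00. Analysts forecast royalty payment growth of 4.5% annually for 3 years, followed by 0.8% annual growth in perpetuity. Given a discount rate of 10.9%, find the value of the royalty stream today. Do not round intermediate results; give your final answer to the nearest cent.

206017.98

D_1 = 19541.50000
D_2 = 20420.86750
D_3 = 21339.80654
Terminal value at year 3: TV = D_3×(1+g_2)/(r−g_2) = 21510.52499/0.101 = 212975.49495
P_0 = D_1/(1+r)^1 + D_2/(1+r)^2 + D_3/(1+r)^3 + TV/(1+r)^3
    = 17620.82958 + 16603.93770 + 15645.73029 + 156147.48648 = 206017.98405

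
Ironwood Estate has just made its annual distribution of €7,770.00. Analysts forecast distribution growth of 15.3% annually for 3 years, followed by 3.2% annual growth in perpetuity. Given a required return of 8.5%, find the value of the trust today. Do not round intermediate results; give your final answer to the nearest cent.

€207917.21

D_1 = 8958.81000
D_2 = 10329.50793
D_3 = 11909.92264
Terminal value at year 3: TV = D_3×(1+g_2)/(r−g_2) = 12291.04017/0.053 = 231906.41826
P_0 = D_1/(1+r)^1 + D_2/(1+r)^2 + D_3/(1+r)^3 + TV/(1+r)^3
    = 8256.96774 + 8774.45512 + 9324.37489 + 181561.41294 = 207917.21069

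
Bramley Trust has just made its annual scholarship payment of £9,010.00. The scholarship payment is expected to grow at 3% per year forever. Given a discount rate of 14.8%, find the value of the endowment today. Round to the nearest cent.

£78646.61

D₁ = D₀ × (1 + g) = £9,010.00 × 1.03 = £9,280.3000
Growing perpetuity: P = D₁ / (r − g) = £9,280.3000 / (0.148 − 0.03) = £78,646.61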